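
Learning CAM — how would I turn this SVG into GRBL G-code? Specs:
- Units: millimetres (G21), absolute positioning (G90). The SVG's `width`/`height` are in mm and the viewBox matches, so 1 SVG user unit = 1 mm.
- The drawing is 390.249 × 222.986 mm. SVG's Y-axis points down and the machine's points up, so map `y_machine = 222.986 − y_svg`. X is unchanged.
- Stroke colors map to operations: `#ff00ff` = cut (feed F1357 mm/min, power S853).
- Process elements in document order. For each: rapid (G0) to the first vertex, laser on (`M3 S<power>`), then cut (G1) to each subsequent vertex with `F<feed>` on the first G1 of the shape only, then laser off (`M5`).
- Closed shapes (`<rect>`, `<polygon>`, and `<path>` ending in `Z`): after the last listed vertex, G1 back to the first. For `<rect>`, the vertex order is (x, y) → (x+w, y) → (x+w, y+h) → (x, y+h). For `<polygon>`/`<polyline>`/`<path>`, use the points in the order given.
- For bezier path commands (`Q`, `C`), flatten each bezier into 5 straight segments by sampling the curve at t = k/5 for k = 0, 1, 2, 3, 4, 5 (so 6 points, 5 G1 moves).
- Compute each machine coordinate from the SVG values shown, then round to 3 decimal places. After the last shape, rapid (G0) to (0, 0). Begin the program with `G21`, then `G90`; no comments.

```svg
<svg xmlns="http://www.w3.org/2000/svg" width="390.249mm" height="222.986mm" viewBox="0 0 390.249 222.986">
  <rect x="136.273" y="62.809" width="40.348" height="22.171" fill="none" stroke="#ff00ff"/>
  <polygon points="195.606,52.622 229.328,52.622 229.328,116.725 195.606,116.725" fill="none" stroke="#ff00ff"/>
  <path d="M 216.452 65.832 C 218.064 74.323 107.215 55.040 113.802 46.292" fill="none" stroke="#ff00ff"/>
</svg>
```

G21
G90
G0 X136.273 Y160.177
M3 S853
G1 X176.621 Y160.177 F1357
G1 X176.621 Y138.006
G1 X136.273 Y138.006
G1 X136.273 Y160.177
M5
G0 X195.606 Y170.364
M3 S853
G1 X229.328 Y170.364 F1357
G1 X229.328 Y106.261
G1 X195.606 Y106.261
G1 X195.606 Y170.364
M5
G0 X216.452 Y157.154
M3 S853
G1 X205.763 Y155.086 F1357
G1 X179.119 Y157.845
G1 X147.553 Y163.591
G1 X122.103 Y170.487
G1 X113.802 Y176.694
M5
G0 X0.000 Y0.000

viewBox `0 0 390.249 222.986` with mm width/height → 1 unit = 1 mm. Flip: y_m = 222.986 − y_svg.

**Shape 1** — `<rect>` rectangle, stroke `#ff00ff` → cut (S853, F1357). Machine vertices: (136.273,160.177) → (176.621,160.177) → (176.621,138.006) → (136.273,138.006) → (136.273,160.177). Closed: final G1 returns to the first vertex.

**Shape 2** — `<polygon>` rectangle, stroke `#ff00ff` → cut (S853, F1357). Machine vertices: (195.606,170.364) → (229.328,170.364) → (229.328,106.261) → (195.606,106.261) → (195.606,170.364). Closed: final G1 returns to the first vertex.

**Shape 3** — `<path>` cubic bezier, stroke `#ff00ff` → cut (S853, F1357). Control points (SVG): P0=(216.452,65.832), P1=(218.064,74.323), P2=(107.215,55.040), P3=(113.802,46.292); sampled at t=k/5. Machine vertices: (216.452,157.154) → (205.763,155.086) → (179.119,157.845) → (147.553,163.591) → (122.103,170.487) → (113.802,176.694). Open path.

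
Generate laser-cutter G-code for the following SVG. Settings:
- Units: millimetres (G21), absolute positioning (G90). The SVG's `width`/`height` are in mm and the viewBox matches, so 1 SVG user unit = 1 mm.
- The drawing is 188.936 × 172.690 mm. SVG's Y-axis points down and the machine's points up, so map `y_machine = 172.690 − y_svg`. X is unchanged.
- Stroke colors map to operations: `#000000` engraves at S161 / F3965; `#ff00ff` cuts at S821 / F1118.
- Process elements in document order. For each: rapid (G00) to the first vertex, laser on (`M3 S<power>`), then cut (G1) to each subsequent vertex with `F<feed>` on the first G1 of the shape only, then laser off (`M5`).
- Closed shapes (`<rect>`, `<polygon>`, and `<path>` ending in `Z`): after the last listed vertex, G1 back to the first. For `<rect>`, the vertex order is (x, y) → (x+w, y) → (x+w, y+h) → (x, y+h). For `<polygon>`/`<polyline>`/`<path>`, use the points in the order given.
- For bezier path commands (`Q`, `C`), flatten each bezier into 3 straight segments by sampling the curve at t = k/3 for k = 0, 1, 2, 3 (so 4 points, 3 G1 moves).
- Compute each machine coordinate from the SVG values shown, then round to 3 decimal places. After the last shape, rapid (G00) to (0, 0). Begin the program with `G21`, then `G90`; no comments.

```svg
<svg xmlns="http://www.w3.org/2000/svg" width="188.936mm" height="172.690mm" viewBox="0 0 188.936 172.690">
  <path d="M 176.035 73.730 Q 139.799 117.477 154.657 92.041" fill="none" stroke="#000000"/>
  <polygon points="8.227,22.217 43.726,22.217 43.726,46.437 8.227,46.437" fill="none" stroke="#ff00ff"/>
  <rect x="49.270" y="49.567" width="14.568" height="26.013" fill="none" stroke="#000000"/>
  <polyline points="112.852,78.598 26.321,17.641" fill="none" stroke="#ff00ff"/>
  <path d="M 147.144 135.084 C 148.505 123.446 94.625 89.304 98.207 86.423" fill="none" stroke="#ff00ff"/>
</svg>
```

viewBox `0 0 188.936 172.690` with mm width/height → 1 unit = 1 mm. Flip: y_m = 172.690 − y_svg.

**Shape 1** — `<path>` quadratic bezier, stroke `#000000` → engrave (S161, F3965). Control points (SVG): P0=(176.035,73.730), P1=(139.799,117.477), P2=(154.657,92.041); sampled at t=k/3. Machine vertices: (176.035,98.960) → (157.555,77.482) → (150.429,71.379) → (154.657,80.649). Open path.

**Shape 2** — `<polygon>` rectangle, stroke `#ff00ff` → cut (S821, F1118). Machine vertices: (8.227,150.473) → (43.726,150.473) → (43.726,126.253) → (8.227,126.253) → (8.227,150.473). Closed: final G1 returns to the first vertex.

**Shape 3** — `<rect>` rectangle, stroke `#000000` → engrave (S161, F3965). Machine vertices: (49.270,123.123) → (63.838,123.123) → (63.838,97.110) → (49.270,97.110) → (49.270,123.123). Closed: final G1 returns to the first vertex.

**Shape 4** — `<polyline>` line segment, stroke `#ff00ff` → cut (S821, F1118). Machine vertices: (112.852,94.092) → (26.321,155.049). Open path.

**Shape 5** — `<path>` cubic bezier, stroke `#ff00ff` → cut (S821, F1118). Control points (SVG): P0=(147.144,135.084), P1=(148.505,123.446), P2=(94.625,89.304), P3=(98.207,86.423); sampled at t=k/3. Machine vertices: (147.144,37.606) → (134.266,54.754) → (109.605,74.957) → (98.207,86.267). Open path.

G21
G90
G00 X176.035 Y98.960
M3 S161
G1 X157.555 Y77.482 F3965
G1 X150.429 Y71.379
G1 X154.657 Y80.649
M5
G00 X8.227 Y150.473
M3 S821
G1 X43.726 Y150.473 F1118
G1 X43.726 Y126.253
G1 X8.227 Y126.253
G1 X8.227 Y150.473
M5
G00 X49.270 Y123.123
M3 S161
G1 X63.838 Y123.123 F3965
G1 X63.838 Y97.110
G1 X49.270 Y97.110
G1 X49.270 Y123.123
M5
G00 X112.852 Y94.092
M3 S821
G1 X26.321 Y155.049 F1118
M5
G00 X147.144 Y37.606
M3 S821
G1 X134.266 Y54.754 F1118
G1 X109.605 Y74.957
G1 X98.207 Y86.267
M5
G00 X0.000 Y0.000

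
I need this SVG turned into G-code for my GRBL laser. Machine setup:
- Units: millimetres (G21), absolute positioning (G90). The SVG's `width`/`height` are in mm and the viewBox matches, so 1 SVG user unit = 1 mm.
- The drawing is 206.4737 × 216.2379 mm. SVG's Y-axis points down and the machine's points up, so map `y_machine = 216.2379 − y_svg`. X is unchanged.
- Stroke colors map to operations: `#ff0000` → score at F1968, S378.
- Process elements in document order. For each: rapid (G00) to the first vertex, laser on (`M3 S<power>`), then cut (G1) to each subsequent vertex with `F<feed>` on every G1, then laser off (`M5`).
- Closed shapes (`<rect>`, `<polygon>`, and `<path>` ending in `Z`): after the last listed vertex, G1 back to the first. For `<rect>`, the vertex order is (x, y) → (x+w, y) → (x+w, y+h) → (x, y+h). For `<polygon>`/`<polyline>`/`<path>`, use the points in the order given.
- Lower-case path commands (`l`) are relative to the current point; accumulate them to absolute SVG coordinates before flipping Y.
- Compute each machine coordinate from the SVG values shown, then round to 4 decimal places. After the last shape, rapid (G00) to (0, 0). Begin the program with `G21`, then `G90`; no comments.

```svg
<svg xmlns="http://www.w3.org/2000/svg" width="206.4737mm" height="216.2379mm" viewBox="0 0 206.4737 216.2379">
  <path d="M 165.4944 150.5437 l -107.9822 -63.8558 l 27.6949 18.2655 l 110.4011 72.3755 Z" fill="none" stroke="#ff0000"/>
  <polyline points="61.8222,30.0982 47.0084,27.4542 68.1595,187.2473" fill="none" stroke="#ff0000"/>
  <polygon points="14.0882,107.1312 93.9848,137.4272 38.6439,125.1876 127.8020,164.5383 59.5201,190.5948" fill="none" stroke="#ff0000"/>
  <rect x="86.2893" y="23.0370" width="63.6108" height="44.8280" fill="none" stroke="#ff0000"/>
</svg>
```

G21
G90
G00 X165.4944 Y65.6942
M3 S378
G1 X57.5122 Y129.5500 F1968
G1 X85.2071 Y111.2845 F1968
G1 X195.6082 Y38.9090 F1968
G1 X165.4944 Y65.6942 F1968
M5
G00 X61.8222 Y186.1397
M3 S378
G1 X47.0084 Y188.7837 F1968
G1 X68.1595 Y28.9906 F1968
M5
G00 X14.0882 Y109.1067
M3 S378
G1 X93.9848 Y78.8107 F1968
G1 X38.6439 Y91.0503 F1968
G1 X127.8020 Y51.6996 F1968
G1 X59.5201 Y25.6431 F1968
G1 X14.0882 Y109.1067 F1968
M5
G00 X86.2893 Y193.2009
M3 S378
G1 X149.9001 Y193.2009 F1968
G1 X149.9001 Y148.3729 F1968
G1 X86.2893 Y148.3729 F1968
G1 X86.2893 Y193.2009 F1968
M5
G00 X0.0000 Y0.0000

Since the viewBox matches the mm dimensions, user units are millimetres directly. The only transform is the Y-flip y_m = 216.2379 − y_svg.

Shape 1 is a closed polygon drawn with `<path>`. Its stroke #ff0000 means score at S378, F1968. After flipping Y the toolpath is (165.4944,65.6942) → (57.5122,129.5500) → (85.2071,111.2845) → (195.6082,38.9090) → (165.4944,65.6942), returning to the start.

Shape 2 is a open polyline drawn with `<polyline>`. Its stroke #ff0000 means score at S378, F1968. After flipping Y the toolpath is (61.8222,186.1397) → (47.0084,188.7837) → (68.1595,28.9906).

Shape 3 is a closed polygon drawn with `<polygon>`. Its stroke #ff0000 means score at S378, F1968. After flipping Y the toolpath is (14.0882,109.1067) → (93.9848,78.8107) → (38.6439,91.0503) → (127.8020,51.6996) → (59.5201,25.6431) → (14.0882,109.1067), returning to the start.

Shape 4 is a rectangle drawn with `<rect>`. Its stroke #ff0000 means score at S378, F1968. After flipping Y the toolpath is (86.2893,193.2009) → (149.9001,193.2009) → (149.9001,148.3729) → (86.2893,148.3729) → (86.2893,193.2009), returning to the start.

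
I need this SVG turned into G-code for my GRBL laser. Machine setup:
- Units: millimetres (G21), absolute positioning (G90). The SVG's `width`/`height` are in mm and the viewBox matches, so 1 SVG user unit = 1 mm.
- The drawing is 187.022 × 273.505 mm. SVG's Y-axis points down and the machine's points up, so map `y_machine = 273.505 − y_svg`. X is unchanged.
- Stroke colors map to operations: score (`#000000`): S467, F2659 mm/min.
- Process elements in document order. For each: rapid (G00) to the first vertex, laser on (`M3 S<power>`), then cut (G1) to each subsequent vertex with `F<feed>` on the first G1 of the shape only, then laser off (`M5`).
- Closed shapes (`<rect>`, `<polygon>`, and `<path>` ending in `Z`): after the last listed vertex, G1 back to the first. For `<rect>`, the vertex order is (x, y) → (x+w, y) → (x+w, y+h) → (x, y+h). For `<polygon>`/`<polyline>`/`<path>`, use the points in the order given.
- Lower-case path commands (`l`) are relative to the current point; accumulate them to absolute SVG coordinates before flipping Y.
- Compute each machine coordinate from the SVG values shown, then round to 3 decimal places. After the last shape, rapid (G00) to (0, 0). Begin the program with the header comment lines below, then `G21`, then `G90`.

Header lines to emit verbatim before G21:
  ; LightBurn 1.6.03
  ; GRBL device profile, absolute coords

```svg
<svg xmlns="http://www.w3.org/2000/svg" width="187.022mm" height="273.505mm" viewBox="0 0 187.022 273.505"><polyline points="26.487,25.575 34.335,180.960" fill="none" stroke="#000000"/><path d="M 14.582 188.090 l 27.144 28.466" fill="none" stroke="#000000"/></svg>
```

Since the viewBox matches the mm dimensions, user units are millimetres directly. The only transform is the Y-flip y_m = 273.505 − y_svg.

Shape 1 is a line segment drawn with `<polyline>`. Its stroke #000000 means score at S467, F2659. After flipping Y the toolpath is (26.487,247.930) → (34.335,92.545).

Shape 2 is a line segment drawn with `<path>`. Its stroke #000000 means score at S467, F2659. After flipping Y the toolpath is (14.582,85.415) → (41.726,56.949).

; LightBurn 1.6.03
; GRBL device profile, absolute coords
G21
G90
G00 X26.487 Y247.930
M3 S467
G1 X34.335 Y92.545 F2659
M5
G00 X14.582 Y85.415
M3 S467
G1 X41.726 Y56.949 F2659
M5
G00 X0.000 Y0.000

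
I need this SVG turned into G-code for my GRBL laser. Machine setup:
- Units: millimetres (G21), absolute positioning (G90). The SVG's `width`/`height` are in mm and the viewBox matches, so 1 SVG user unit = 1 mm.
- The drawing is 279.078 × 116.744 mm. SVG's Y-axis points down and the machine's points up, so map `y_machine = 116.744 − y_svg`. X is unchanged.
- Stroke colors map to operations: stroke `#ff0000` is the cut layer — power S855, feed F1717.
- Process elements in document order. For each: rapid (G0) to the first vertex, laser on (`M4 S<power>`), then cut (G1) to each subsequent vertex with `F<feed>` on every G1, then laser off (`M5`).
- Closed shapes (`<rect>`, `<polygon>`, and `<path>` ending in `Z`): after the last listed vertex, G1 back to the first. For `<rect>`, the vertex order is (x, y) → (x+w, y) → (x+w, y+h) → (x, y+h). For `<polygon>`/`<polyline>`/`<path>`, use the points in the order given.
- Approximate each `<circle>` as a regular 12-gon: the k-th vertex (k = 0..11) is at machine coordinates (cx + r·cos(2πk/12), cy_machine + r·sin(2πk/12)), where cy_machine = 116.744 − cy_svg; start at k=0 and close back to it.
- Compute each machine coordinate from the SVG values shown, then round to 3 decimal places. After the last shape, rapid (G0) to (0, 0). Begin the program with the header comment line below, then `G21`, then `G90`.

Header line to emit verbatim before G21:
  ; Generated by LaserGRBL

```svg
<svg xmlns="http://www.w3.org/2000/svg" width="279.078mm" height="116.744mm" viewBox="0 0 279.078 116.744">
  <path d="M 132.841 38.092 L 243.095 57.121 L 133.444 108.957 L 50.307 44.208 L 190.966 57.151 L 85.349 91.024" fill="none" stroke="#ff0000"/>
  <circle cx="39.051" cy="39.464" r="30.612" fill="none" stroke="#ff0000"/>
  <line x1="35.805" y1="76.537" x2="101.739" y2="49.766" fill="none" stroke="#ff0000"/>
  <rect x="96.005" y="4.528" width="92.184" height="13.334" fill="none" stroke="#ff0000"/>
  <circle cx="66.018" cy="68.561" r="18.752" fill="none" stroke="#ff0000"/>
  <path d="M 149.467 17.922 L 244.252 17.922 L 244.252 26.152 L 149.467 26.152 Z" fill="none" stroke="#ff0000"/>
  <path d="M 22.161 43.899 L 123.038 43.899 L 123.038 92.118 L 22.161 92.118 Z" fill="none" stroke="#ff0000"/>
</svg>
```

; Generated by LaserGRBL
G21
G90
G0 X132.841 Y78.652
M4 S855
G1 X243.095 Y59.623 F1717
G1 X133.444 Y7.787 F1717
G1 X50.307 Y72.536 F1717
G1 X190.966 Y59.593 F1717
G1 X85.349 Y25.720 F1717
M5
G0 X69.663 Y77.280
M4 S855
G1 X65.562 Y92.586 F1717
G1 X54.357 Y103.791 F1717
G1 X39.051 Y107.892 F1717
G1 X23.745 Y103.791 F1717
G1 X12.540 Y92.586 F1717
G1 X8.439 Y77.280 F1717
G1 X12.540 Y61.974 F1717
G1 X23.745 Y50.769 F1717
G1 X39.051 Y46.668 F1717
G1 X54.357 Y50.769 F1717
G1 X65.562 Y61.974 F1717
G1 X69.663 Y77.280 F1717
M5
G0 X35.805 Y40.207
M4 S855
G1 X101.739 Y66.978 F1717
M5
G0 X96.005 Y112.216
M4 S855
G1 X188.189 Y112.216 F1717
G1 X188.189 Y98.882 F1717
G1 X96.005 Y98.882 F1717
G1 X96.005 Y112.216 F1717
M5
G0 X84.770 Y48.183
M4 S855
G1 X82.258 Y57.559 F1717
G1 X75.394 Y64.423 F1717
G1 X66.018 Y66.935 F1717
G1 X56.642 Y64.423 F1717
G1 X49.778 Y57.559 F1717
G1 X47.266 Y48.183 F1717
G1 X49.778 Y38.807 F1717
G1 X56.642 Y31.943 F1717
G1 X66.018 Y29.431 F1717
G1 X75.394 Y31.943 F1717
G1 X82.258 Y38.807 F1717
G1 X84.770 Y48.183 F1717
M5
G0 X149.467 Y98.822
M4 S855
G1 X244.252 Y98.822 F1717
G1 X244.252 Y90.592 F1717
G1 X149.467 Y90.592 F1717
G1 X149.467 Y98.822 F1717
M5
G0 X22.161 Y72.845
M4 S855
G1 X123.038 Y72.845 F1717
G1 X123.038 Y24.626 F1717
G1 X22.161 Y24.626 F1717
G1 X22.161 Y72.845 F1717
M5
G0 X0.000 Y0.000

Since the viewBox matches the mm dimensions, user units are millimetres directly. The only transform is the Y-flip y_m = 116.744 − y_svg.

Shape 1 is a open polyline drawn with `<path>`. Its stroke #ff0000 means cut at S855, F1717. After flipping Y the toolpath is (132.841,78.652) → (243.095,59.623) → (133.444,7.787) → (50.307,72.536) → (190.966,59.593) → (85.349,25.720).

Shape 2 is a circle drawn with `<circle>`. Its stroke #ff0000 means cut at S855, F1717. After flipping Y the toolpath is (69.663,77.280) → (65.562,92.586) → (54.357,103.791) → (39.051,107.892) → (23.745,103.791) → (12.540,92.586) → (8.439,77.280) → (12.540,61.974) → (23.745,50.769) → (39.051,46.668) → (54.357,50.769) → (65.562,61.974) → (69.663,77.280), returning to the start.

Shape 3 is a line segment drawn with `<line>`. Its stroke #ff0000 means cut at S855, F1717. After flipping Y the toolpath is (35.805,40.207) → (101.739,66.978).

Shape 4 is a rectangle drawn with `<rect>`. Its stroke #ff0000 means cut at S855, F1717. After flipping Y the toolpath is (96.005,112.216) → (188.189,112.216) → (188.189,98.882) → (96.005,98.882) → (96.005,112.216), returning to the start.

Shape 5 is a circle drawn with `<circle>`. Its stroke #ff0000 means cut at S855, F1717. After flipping Y the toolpath is (84.770,48.183) → (82.258,57.559) → (75.394,64.423) → (66.018,66.935) → (56.642,64.423) → (49.778,57.559) → (47.266,48.183) → (49.778,38.807) → (56.642,31.943) → (66.018,29.431) → (75.394,31.943) → (82.258,38.807) → (84.770,48.183), returning to the start.

Shape 6 is a rectangle drawn with `<path>`. Its stroke #ff0000 means cut at S855, F1717. After flipping Y the toolpath is (149.467,98.822) → (244.252,98.822) → (244.252,90.592) → (149.467,90.592) → (149.467,98.822), returning to the start.

Shape 7 is a rectangle drawn with `<path>`. Its stroke #ff0000 means cut at S855, F1717. After flipping Y the toolpath is (22.161,72.845) → (123.038,72.845) → (123.038,24.626) → (22.161,24.626) → (22.161,72.845), returning to the start.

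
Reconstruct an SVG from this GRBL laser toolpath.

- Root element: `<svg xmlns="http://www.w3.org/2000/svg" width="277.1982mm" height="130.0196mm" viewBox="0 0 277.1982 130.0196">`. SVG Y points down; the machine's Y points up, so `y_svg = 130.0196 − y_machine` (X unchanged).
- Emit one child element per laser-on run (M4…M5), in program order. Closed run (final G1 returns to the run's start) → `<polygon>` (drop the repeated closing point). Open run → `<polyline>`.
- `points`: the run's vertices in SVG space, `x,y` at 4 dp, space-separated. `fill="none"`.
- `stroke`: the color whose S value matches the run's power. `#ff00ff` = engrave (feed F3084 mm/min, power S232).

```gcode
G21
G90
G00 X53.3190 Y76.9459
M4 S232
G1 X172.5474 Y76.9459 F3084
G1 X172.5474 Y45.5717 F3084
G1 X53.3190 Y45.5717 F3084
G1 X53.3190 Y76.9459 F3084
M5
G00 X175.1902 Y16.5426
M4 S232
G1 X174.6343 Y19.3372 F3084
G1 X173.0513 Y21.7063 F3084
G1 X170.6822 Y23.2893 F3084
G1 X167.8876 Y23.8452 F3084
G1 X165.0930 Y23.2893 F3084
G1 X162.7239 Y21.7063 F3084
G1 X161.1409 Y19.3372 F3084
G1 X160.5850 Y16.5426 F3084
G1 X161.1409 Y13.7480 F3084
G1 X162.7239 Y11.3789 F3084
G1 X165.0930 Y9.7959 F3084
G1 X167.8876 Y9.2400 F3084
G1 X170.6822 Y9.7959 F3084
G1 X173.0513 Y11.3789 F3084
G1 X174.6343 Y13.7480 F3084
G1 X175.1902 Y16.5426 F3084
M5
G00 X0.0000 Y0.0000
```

<svg xmlns="http://www.w3.org/2000/svg" width="277.1982mm" height="130.0196mm" viewBox="0 0 277.1982 130.0196">
  <polygon points="53.3190,53.0737 172.5474,53.0737 172.5474,84.4479 53.3190,84.4479" fill="none" stroke="#ff00ff"/>
  <polygon points="175.1902,113.4770 174.6343,110.6824 173.0513,108.3133 170.6822,106.7303 167.8876,106.1744 165.0930,106.7303 162.7239,108.3133 161.1409,110.6824 160.5850,113.4770 161.1409,116.2716 162.7239,118.6407 165.0930,120.2237 167.8876,120.7796 170.6822,120.2237 173.0513,118.6407 174.6343,116.2716" fill="none" stroke="#ff00ff"/>
</svg>

Machine Y-up, SVG Y-down with viewBox height 130.0196, so y_svg = 130.0196 − y_machine; X carries over. Every run uses S232, so all elements get stroke `#ff00ff` (engrave).

Run 1: The run returns to its start, so emit a `<polygon>` with points (Y-flipped): 53.3190,53.0737 172.5474,53.0737 172.5474,84.4479 53.3190,84.4479.

Run 2: The run returns to its start, so emit a `<polygon>` with points (Y-flipped): 175.1902,113.4770 174.6343,110.6824 173.0513,108.3133 170.6822,106.7303 167.8876,106.1744 165.0930,106.7303 162.7239,108.3133 161.1409,110.6824 160.5850,113.4770 161.1409,116.2716 162.7239,118.6407 165.0930,120.2237 167.8876,120.7796 170.6822,120.2237 173.0513,118.6407 174.6343,116.2716.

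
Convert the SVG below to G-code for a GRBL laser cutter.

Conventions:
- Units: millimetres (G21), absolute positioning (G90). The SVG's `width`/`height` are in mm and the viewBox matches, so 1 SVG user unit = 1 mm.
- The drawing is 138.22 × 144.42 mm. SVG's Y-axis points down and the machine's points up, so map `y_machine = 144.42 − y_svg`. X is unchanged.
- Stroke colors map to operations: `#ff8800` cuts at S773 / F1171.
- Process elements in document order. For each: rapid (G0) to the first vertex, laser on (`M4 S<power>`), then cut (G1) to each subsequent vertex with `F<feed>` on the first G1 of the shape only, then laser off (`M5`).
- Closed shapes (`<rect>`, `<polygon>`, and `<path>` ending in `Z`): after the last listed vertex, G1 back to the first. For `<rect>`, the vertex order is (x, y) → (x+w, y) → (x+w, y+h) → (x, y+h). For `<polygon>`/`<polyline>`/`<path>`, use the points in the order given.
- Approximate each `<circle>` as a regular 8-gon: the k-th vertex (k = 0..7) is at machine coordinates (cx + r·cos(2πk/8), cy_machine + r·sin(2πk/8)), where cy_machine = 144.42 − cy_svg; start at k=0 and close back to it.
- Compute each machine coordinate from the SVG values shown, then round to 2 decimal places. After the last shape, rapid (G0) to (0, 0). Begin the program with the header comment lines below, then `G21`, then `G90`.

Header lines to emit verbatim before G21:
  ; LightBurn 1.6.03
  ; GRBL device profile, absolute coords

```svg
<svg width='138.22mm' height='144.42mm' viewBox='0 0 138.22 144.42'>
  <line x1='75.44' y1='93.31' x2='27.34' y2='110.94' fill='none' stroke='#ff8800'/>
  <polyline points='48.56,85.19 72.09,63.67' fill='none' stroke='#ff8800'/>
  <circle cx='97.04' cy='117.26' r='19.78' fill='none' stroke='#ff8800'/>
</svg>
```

viewBox `0 0 138.22 144.42` with mm width/height → 1 unit = 1 mm. Flip: y_m = 144.42 − y_svg.

**Shape 1** — `<line>` line segment, stroke `#ff8800` → cut (S773, F1171). Machine vertices: (75.44,51.11) → (27.34,33.48). Open path.

**Shape 2** — `<polyline>` line segment, stroke `#ff8800` → cut (S773, F1171). Machine vertices: (48.56,59.23) → (72.09,80.75). Open path.

**Shape 3** — `<circle>` circle, stroke `#ff8800` → cut (S773, F1171). Machine vertices: (116.82,27.16) → (111.03,41.15) → (97.04,46.94) → (83.05,41.15) → (77.26,27.16) → (83.05,13.17) → (97.04,7.38) → (111.03,13.17) → (116.82,27.16). Closed: final G1 returns to the first vertex.

; LightBurn 1.6.03
; GRBL device profile, absolute coords
G21
G90
G0 X75.44 Y51.11
M4 S773
G1 X27.34 Y33.48 F1171
M5
G0 X48.56 Y59.23
M4 S773
G1 X72.09 Y80.75 F1171
M5
G0 X116.82 Y27.16
M4 S773
G1 X111.03 Y41.15 F1171
G1 X97.04 Y46.94
G1 X83.05 Y41.15
G1 X77.26 Y27.16
G1 X83.05 Y13.17
G1 X97.04 Y7.38
G1 X111.03 Y13.17
G1 X116.82 Y27.16
M5
G0 X0.00 Y0.00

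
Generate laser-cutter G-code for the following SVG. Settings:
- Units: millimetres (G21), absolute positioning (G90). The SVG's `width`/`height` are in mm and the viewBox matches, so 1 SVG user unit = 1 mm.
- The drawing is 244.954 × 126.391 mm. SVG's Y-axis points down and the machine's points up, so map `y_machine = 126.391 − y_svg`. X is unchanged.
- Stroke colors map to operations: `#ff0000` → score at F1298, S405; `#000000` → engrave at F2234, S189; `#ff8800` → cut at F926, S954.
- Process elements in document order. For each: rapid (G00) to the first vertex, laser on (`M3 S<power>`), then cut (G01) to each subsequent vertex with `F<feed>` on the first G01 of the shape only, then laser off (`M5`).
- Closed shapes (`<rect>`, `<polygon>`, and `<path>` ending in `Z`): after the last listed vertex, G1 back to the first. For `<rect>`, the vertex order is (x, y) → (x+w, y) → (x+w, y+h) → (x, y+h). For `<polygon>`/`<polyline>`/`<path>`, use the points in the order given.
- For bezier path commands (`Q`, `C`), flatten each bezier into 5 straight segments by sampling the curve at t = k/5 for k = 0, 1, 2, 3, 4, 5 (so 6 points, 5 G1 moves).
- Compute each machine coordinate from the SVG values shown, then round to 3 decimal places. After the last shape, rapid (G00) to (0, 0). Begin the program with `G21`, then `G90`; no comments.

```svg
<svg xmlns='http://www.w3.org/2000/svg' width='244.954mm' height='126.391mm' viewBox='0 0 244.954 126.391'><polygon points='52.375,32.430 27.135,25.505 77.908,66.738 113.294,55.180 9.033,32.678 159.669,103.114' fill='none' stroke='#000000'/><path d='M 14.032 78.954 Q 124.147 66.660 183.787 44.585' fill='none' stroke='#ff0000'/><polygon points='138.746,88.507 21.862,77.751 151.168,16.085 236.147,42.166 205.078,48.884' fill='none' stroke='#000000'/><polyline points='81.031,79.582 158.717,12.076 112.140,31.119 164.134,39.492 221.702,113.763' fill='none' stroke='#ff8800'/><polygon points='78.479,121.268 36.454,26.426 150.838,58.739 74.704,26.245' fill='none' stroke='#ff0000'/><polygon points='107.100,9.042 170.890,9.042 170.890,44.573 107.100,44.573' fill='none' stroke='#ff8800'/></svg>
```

1 u = 1 mm; y_m = 126.391 − y.

[1] `<polygon>` closed polygon, #000000→engrave S189 F2234: (52.375,93.961) → (27.135,100.886) → (77.908,59.653) → (113.294,71.211) → (9.033,93.713) → (159.669,23.277) → (52.375,93.961) (closed)

[2] `<path>` quadratic bezier, #ff0000→score S405 F1298: (14.032,47.437) → (56.059,52.746) → (94.048,58.837) → (127.999,65.711) → (157.912,73.367) → (183.787,81.806)

[3] `<polygon>` closed polygon, #000000→engrave S189 F2234: (138.746,37.884) → (21.862,48.640) → (151.168,110.306) → (236.147,84.225) → (205.078,77.507) → (138.746,37.884) (closed)

[4] `<polyline>` open polyline, #ff8800→cut S954 F926: (81.031,46.809) → (158.717,114.315) → (112.140,95.272) → (164.134,86.899) → (221.702,12.628)

[5] `<polygon>` closed polygon, #ff0000→score S405 F1298: (78.479,5.123) → (36.454,99.965) → (150.838,67.652) → (74.704,100.146) → (78.479,5.123) (closed)

[6] `<polygon>` rectangle, #ff8800→cut S954 F926: (107.100,117.349) → (170.890,117.349) → (170.890,81.818) → (107.100,81.818) → (107.100,117.349) (closed)

G21
G90
G00 X52.375 Y93.961
M3 S189
G01 X27.135 Y100.886 F2234
G01 X77.908 Y59.653
G01 X113.294 Y71.211
G01 X9.033 Y93.713
G01 X159.669 Y23.277
G01 X52.375 Y93.961
M5
G00 X14.032 Y47.437
M3 S405
G01 X56.059 Y52.746 F1298
G01 X94.048 Y58.837
G01 X127.999 Y65.711
G01 X157.912 Y73.367
G01 X183.787 Y81.806
M5
G00 X138.746 Y37.884
M3 S189
G01 X21.862 Y48.640 F2234
G01 X151.168 Y110.306
G01 X236.147 Y84.225
G01 X205.078 Y77.507
G01 X138.746 Y37.884
M5
G00 X81.031 Y46.809
M3 S954
G01 X158.717 Y114.315 F926
G01 X112.140 Y95.272
G01 X164.134 Y86.899
G01 X221.702 Y12.628
M5
G00 X78.479 Y5.123
M3 S405
G01 X36.454 Y99.965 F1298
G01 X150.838 Y67.652
G01 X74.704 Y100.146
G01 X78.479 Y5.123
M5
G00 X107.100 Y117.349
M3 S954
G01 X170.890 Y117.349 F926
G01 X170.890 Y81.818
G01 X107.100 Y81.818
G01 X107.100 Y117.349
M5
G00 X0.000 Y0.000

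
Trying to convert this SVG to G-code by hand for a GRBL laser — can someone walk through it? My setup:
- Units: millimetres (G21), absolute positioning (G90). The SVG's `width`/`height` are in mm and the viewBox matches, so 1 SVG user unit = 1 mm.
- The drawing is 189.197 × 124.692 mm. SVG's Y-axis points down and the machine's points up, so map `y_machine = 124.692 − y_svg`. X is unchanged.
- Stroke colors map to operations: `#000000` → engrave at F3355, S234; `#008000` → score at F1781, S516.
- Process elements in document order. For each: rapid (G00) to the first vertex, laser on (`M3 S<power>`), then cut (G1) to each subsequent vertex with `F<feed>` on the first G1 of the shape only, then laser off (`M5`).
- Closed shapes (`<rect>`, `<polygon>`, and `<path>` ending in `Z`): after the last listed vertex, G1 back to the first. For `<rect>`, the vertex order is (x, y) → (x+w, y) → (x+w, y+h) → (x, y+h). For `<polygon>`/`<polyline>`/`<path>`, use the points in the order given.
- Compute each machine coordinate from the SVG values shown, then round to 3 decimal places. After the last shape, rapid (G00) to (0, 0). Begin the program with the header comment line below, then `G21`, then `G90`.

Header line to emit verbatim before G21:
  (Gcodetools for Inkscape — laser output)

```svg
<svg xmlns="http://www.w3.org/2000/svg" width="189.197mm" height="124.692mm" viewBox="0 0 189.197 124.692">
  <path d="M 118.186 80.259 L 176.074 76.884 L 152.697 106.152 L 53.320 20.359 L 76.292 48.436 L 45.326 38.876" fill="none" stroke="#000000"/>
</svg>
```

(Gcodetools for Inkscape — laser output)
G21
G90
G00 X118.186 Y44.433
M3 S234
G1 X176.074 Y47.808 F3355
G1 X152.697 Y18.540
G1 X53.320 Y104.333
G1 X76.292 Y76.256
G1 X45.326 Y85.816
M5
G00 X0.000 Y0.000

Since the viewBox matches the mm dimensions, user units are millimetres directly. The only transform is the Y-flip y_m = 124.692 − y_svg.

Shape 1 is a open polyline drawn with `<path>`. Its stroke #000000 means engrave at S234, F3355. After flipping Y the toolpath is (118.186,44.433) → (176.074,47.808) → (152.697,18.540) → (53.320,104.333) → (76.292,76.256) → (45.326,85.816).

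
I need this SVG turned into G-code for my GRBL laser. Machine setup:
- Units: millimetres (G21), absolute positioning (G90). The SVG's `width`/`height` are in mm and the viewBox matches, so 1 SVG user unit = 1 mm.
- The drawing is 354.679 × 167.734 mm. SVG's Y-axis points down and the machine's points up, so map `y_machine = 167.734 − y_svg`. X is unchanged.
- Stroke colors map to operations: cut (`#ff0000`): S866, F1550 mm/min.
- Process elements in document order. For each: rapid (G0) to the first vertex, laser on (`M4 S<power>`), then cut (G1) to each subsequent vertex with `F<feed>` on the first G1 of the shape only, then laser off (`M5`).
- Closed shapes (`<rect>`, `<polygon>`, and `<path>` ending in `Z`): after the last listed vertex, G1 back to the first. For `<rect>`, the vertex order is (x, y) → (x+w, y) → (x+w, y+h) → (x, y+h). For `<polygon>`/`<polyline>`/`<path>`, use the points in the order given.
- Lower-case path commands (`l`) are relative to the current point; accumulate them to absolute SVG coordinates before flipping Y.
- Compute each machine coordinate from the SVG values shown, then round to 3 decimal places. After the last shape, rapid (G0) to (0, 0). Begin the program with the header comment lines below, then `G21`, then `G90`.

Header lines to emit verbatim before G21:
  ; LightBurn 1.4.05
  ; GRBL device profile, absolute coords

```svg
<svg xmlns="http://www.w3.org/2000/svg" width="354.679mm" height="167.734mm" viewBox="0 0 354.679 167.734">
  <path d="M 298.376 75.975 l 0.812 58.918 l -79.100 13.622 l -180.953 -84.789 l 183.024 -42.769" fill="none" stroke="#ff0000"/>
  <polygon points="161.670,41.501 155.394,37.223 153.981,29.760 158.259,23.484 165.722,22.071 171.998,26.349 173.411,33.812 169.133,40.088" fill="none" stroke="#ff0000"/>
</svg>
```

1 u = 1 mm; y_m = 167.734 − y.

[1] `<path>` open polyline, #ff0000→cut S866 F1550: (298.376,91.759) → (299.188,32.841) → (220.088,19.219) → (39.135,104.008) → (222.159,146.777)

[2] `<polygon>` regular polygon, #ff0000→cut S866 F1550: (161.670,126.233) → (155.394,130.511) → (153.981,137.974) → (158.259,144.250) → (165.722,145.663) → (171.998,141.385) → (173.411,133.922) → (169.133,127.646) → (161.670,126.233) (closed)

; LightBurn 1.4.05
; GRBL device profile, absolute coords
G21
G90
G0 X298.376 Y91.759
M4 S866
G1 X299.188 Y32.841 F1550
G1 X220.088 Y19.219
G1 X39.135 Y104.008
G1 X222.159 Y146.777
M5
G0 X161.670 Y126.233
M4 S866
G1 X155.394 Y130.511 F1550
G1 X153.981 Y137.974
G1 X158.259 Y144.250
G1 X165.722 Y145.663
G1 X171.998 Y141.385
G1 X173.411 Y133.922
G1 X169.133 Y127.646
G1 X161.670 Y126.233
M5
G0 X0.000 Y0.000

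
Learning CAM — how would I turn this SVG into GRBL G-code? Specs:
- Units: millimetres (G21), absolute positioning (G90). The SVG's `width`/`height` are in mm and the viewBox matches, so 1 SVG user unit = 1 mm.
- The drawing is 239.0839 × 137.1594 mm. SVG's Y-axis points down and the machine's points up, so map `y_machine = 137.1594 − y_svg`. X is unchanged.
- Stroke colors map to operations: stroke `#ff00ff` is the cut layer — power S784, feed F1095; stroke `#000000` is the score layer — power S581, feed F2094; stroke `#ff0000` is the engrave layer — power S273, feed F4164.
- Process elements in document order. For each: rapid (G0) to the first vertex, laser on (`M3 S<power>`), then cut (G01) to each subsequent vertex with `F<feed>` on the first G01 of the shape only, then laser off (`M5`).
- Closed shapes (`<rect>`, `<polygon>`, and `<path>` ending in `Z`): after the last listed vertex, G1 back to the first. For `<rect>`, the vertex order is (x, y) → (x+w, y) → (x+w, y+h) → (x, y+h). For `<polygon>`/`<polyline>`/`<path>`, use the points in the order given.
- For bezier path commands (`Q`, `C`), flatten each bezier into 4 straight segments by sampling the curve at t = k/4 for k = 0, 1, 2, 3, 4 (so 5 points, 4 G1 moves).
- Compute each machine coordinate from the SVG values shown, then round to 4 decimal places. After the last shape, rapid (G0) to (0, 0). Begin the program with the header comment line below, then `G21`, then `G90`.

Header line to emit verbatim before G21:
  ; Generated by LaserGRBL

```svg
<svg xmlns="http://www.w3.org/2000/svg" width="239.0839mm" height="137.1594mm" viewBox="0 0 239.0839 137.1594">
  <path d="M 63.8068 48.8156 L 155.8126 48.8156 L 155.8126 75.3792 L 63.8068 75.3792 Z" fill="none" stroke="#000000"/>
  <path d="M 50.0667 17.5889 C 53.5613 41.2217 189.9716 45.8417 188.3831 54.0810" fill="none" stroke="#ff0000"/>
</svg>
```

; Generated by LaserGRBL
G21
G90
G0 X63.8068 Y88.3438
M3 S581
G01 X155.8126 Y88.3438 F2094
G01 X155.8126 Y61.7802
G01 X63.8068 Y61.7802
G01 X63.8068 Y88.3438
M5
G0 X50.0667 Y119.5705
M3 S273
G01 X73.3763 Y105.0572 F4164
G01 X121.1311 Y95.5519
G01 X167.9327 Y88.9329
G01 X188.3831 Y83.0784
M5
G0 X0.0000 Y0.0000

viewBox `0 0 239.0839 137.1594` with mm width/height → 1 unit = 1 mm. Flip: y_m = 137.1594 − y_svg.

**Shape 1** — `<path>` rectangle, stroke `#000000` → score (S581, F2094). Machine vertices: (63.8068,88.3438) → (155.8126,88.3438) → (155.8126,61.7802) → (63.8068,61.7802) → (63.8068,88.3438). Closed: final G1 returns to the first vertex.

**Shape 2** — `<path>` cubic bezier, stroke `#ff0000` → engrave (S273, F4164). Control points (SVG): P0=(50.0667,17.5889), P1=(53.5613,41.2217), P2=(189.9716,45.8417), P3=(188.3831,54.0810); sampled at t=k/4. Machine vertices: (50.0667,119.5705) → (73.3763,105.0572) → (121.1311,95.5519) → (167.9327,88.9329) → (188.3831,83.0784). Open path.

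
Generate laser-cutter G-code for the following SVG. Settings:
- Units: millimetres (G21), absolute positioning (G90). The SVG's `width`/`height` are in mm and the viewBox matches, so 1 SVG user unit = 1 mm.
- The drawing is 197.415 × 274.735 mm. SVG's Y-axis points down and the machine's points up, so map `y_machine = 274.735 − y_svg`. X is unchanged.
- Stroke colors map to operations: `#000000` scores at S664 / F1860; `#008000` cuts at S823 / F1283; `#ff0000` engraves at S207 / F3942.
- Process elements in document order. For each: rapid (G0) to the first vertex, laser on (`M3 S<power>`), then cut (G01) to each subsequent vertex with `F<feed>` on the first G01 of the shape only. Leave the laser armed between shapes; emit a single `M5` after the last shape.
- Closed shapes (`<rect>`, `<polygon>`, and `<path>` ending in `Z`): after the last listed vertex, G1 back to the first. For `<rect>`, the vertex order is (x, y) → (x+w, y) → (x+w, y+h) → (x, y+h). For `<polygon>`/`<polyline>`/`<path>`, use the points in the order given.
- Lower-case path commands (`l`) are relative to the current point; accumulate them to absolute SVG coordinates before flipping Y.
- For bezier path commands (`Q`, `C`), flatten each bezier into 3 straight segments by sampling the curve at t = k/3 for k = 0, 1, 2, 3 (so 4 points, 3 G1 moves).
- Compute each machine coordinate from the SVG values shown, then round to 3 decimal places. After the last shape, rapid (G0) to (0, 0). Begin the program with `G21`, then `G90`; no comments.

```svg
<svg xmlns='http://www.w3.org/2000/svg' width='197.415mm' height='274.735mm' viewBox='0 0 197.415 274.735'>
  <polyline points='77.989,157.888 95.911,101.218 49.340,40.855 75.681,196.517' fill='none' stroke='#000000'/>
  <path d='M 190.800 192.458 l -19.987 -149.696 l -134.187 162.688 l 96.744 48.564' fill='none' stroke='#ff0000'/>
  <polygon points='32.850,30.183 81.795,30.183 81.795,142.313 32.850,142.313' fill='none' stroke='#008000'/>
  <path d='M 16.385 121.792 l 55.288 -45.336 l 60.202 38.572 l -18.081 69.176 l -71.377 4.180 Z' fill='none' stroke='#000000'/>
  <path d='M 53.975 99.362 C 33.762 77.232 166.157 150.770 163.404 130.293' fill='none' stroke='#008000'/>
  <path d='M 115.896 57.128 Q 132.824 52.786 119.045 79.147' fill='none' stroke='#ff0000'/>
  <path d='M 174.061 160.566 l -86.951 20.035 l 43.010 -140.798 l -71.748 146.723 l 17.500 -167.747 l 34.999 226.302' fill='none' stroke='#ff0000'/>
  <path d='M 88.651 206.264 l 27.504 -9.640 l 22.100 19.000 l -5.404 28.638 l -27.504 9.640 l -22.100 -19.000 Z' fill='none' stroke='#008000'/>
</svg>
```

1 u = 1 mm; y_m = 274.735 − y.

[1] `<polyline>` open polyline, #000000→score S664 F1860: (77.989,116.847) → (95.911,173.517) → (49.340,233.880) → (75.681,78.218)

[2] `<path>` open polyline, #ff0000→engrave S207 F3942: (190.800,82.277) → (170.813,231.973) → (36.626,69.285) → (133.370,20.721)

[3] `<polygon>` rectangle, #008000→cut S823 F1283: (32.850,244.552) → (81.795,244.552) → (81.795,132.422) → (32.850,132.422) → (32.850,244.552) (closed)

[4] `<path>` regular polygon, #000000→score S664 F1860: (16.385,152.943) → (71.673,198.279) → (131.875,159.707) → (113.794,90.531) → (42.417,86.351) → (16.385,152.943) (closed)

[5] `<path>` cubic bezier, #008000→cut S823 F1283: (53.975,175.373) → (73.974,172.639) → (131.765,148.278) → (163.404,144.442)

[6] `<path>` quadratic bezier, #ff0000→engrave S207 F3942: (115.896,217.607) → (123.769,217.090) → (124.819,209.751) → (119.045,195.588)

[7] `<path>` open polyline, #ff0000→engrave S207 F3942: (174.061,114.169) → (87.110,94.134) → (130.120,234.932) → (58.372,88.209) → (75.872,255.956) → (110.871,29.654)

[8] `<path>` regular polygon, #008000→cut S823 F1283: (88.651,68.471) → (116.155,78.111) → (138.255,59.111) → (132.851,30.473) → (105.347,20.833) → (83.247,39.833) → (88.651,68.471) (closed)

G21
G90
G0 X77.989 Y116.847
M3 S664
G01 X95.911 Y173.517 F1860
G01 X49.340 Y233.880
G01 X75.681 Y78.218
G0 X190.800 Y82.277
M3 S207
G01 X170.813 Y231.973 F3942
G01 X36.626 Y69.285
G01 X133.370 Y20.721
G0 X32.850 Y244.552
M3 S823
G01 X81.795 Y244.552 F1283
G01 X81.795 Y132.422
G01 X32.850 Y132.422
G01 X32.850 Y244.552
G0 X16.385 Y152.943
M3 S664
G01 X71.673 Y198.279 F1860
G01 X131.875 Y159.707
G01 X113.794 Y90.531
G01 X42.417 Y86.351
G01 X16.385 Y152.943
G0 X53.975 Y175.373
M3 S823
G01 X73.974 Y172.639 F1283
G01 X131.765 Y148.278
G01 X163.404 Y144.442
G0 X115.896 Y217.607
M3 S207
G01 X123.769 Y217.090 F3942
G01 X124.819 Y209.751
G01 X119.045 Y195.588
G0 X174.061 Y114.169
M3 S207
G01 X87.110 Y94.134 F3942
G01 X130.120 Y234.932
G01 X58.372 Y88.209
G01 X75.872 Y255.956
G01 X110.871 Y29.654
G0 X88.651 Y68.471
M3 S823
G01 X116.155 Y78.111 F1283
G01 X138.255 Y59.111
G01 X132.851 Y30.473
G01 X105.347 Y20.833
G01 X83.247 Y39.833
G01 X88.651 Y68.471
M5
G0 X0.000 Y0.000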